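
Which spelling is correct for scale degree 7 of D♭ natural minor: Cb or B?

Cb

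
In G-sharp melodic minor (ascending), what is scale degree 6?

Degree 6 takes the letter 5 steps above G, which is E.
In melodic minor (ascending), degree 6 sits 9 semitones above the tonic. G# + 9 semitones is pitch class 5, spelled on E as E#.

E#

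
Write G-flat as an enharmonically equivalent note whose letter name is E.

E##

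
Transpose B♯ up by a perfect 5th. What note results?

F##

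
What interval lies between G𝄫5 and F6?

augmented seventh

Counting letters G–A–B–C–D–E–F gives a seventh.
Gbb→F = 12 semitones, 1 wider than the major seventh (11), so augmented.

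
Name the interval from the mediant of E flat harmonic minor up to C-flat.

The mediant of Eb harmonic minor is Gb.
Gb up to Cb: letters G→C make it a fourth; 5 semitones makes it perfect.

perfect fourth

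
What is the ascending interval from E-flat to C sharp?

augmented sixth

The letter names run E→C, a span of 5 letter steps, so the interval is some kind of sixth.
Eb to C# is 10 semitones. A major sixth is 9, so 10 makes it augmented.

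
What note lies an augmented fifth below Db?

Gbb

A fifth below D lands on the letter G.
An augmented fifth spans 8 semitones, so Db moves to pitch class 5. On the letter G that is Gbb.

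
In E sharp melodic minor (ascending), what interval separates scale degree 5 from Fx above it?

perfect fifth

Scale degree 5 of E# melodic minor (ascending) is B#.
B# up to F##: letters B→F make it a fifth; 7 semitones makes it perfect.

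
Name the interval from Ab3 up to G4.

The letter names run A→G, a span of 6 letter steps, so the interval is some kind of seventh.
Ab to G is 11 semitones. A major seventh is 11, so 11 makes it major.

major seventh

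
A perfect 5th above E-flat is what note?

E up a perfect fifth is B, so the target letter is B.
From Eb, a perfect fifth is 7 semitones up: Bb.

Bb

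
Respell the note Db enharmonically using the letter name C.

C#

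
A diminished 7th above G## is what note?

F#

A seventh above G lands on the letter F.
A diminished seventh spans 9 semitones, so G## moves to pitch class 6. On the letter F that is F#.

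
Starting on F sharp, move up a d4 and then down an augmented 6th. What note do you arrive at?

Dbb

A diminished fourth up from F# is Bb (letter B, 4 semitones up).
An augmented sixth down from Bb is Dbb (letter D, 10 semitones down).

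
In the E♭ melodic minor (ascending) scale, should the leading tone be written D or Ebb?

Each scale degree takes a distinct letter name. Degree 7 of a scale on E must use the letter D.
D and Ebb are enharmonically the same pitch, but only D uses the letter D, so it is the correct spelling here.

D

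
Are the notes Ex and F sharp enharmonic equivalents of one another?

E## is pitch class 6; F# is pitch class 6.
All spellings map to pitch class 6, so they are enharmonically equivalent.

Yes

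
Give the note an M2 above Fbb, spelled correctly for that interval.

Gbb

A second above F lands on the letter G.
A major second spans 2 semitones, so Fbb moves to pitch class 5. On the letter G that is Gbb.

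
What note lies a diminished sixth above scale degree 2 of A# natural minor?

Scale degree 2 of A# natural minor is B#.
A diminished sixth (7 semitones) above B# lands on the letter G, giving G.

G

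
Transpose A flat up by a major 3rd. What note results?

A up a major third is C#, so the target letter is C.
From Ab, a major third is 4 semitones up: C.

C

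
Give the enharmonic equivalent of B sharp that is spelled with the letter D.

Dbb

Plain D sits 2 semitones above B#, so on the letter D the same pitch needs a double flat: Dbb.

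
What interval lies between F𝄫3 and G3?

doubly augmented second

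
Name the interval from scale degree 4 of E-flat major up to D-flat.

perfect fourth

Scale degree 4 of Eb major is Ab.
Ab up to Db: letters A→D make it a fourth; 5 semitones makes it perfect.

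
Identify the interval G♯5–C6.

The letter names run G→C, a span of 3 letter steps, so the interval is some kind of fourth.
G# to C is 4 semitones. A perfect fourth is 5, so 4 makes it diminished.

diminished fourth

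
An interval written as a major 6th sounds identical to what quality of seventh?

A major sixth spans 9 semitones.
A seventh spanning 9 semitones is diminished (the major seventh is 11).

diminished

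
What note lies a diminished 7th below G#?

A##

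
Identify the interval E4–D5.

Counting letters E–F–G–A–B–C–D gives a seventh.
E→D = 10 semitones, 1 narrower than the major seventh (11), so minor.

minor seventh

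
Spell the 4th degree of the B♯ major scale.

E#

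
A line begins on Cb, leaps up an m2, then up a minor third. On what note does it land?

A minor second up from Cb is Dbb (letter D, 1 semitone up).
A minor third up from Dbb is Fbb (letter F, 3 semitones up).

Fbb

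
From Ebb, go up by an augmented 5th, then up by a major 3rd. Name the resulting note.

D

An augmented fifth up from Ebb is Bb (letter B, 8 semitones up).
A major third up from Bb is D (letter D, 4 semitones up).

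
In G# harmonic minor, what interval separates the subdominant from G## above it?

augmented fifth

The subdominant of G# harmonic minor is C#.
C# up to G##: letters C→G make it a fifth; 8 semitones makes it augmented.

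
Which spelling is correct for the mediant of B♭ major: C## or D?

Each scale degree takes a distinct letter name. Degree 3 of a scale on B must use the letter D.
D and C## are enharmonically the same pitch, but only D uses the letter D, so it is the correct spelling here.

D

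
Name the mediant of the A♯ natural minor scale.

C#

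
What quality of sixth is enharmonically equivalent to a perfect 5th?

diminished

A perfect fifth spans 7 semitones.
A sixth spanning 7 semitones is diminished (the major sixth is 9).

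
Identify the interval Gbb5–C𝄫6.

The letter names run G→C, a span of 3 letter steps, so the interval is some kind of fourth.
Gbb to Cbb is 5 semitones. A perfect fourth is 5, so 5 makes it perfect.

perfect fourth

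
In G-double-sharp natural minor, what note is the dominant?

Degree 5 takes the letter 4 steps above G, which is D.
In natural minor, degree 5 sits 7 semitones above the tonic. G## + 7 semitones is pitch class 4, spelled on D as D##.

D##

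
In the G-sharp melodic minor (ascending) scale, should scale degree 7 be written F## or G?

F##

Each scale degree takes a distinct letter name. Degree 7 of a scale on G must use the letter F.
F## and G are enharmonically the same pitch, but only F## uses the letter F, so it is the correct spelling here.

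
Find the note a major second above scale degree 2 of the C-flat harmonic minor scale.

Scale degree 2 of Cb harmonic minor is Db.
A major second (2 semitones) above Db lands on the letter E, giving Eb.

Eb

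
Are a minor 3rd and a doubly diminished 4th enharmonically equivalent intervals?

Yes

A minor third spans 3 semitones; a doubly diminished fourth spans 3.
They are enharmonically equivalent.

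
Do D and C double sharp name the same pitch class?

D = pitch class 2 and C## = pitch class 2 — the same pitch class, so they are enharmonic equivalents.

Yes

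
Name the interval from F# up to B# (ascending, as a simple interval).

augmented fourth

The letter names run F→B, a span of 3 letter steps, so the interval is some kind of fourth.
F# to B# is 6 semitones. A perfect fourth is 5, so 6 makes it augmented.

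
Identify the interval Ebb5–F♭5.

major second

Counting letters E–F gives a second.
Ebb→Fb = 2 semitones, exactly the major second.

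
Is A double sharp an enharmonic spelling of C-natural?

No

Two spellings are enharmonically equivalent only if they share a pitch class.
Here A## → 11, C → 0; 0 ≠ 11, so they are not.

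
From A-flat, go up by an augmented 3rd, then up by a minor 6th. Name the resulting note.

A

An augmented third up from Ab is C# (letter C, 5 semitones up).
A minor sixth up from C# is A (letter A, 8 semitones up).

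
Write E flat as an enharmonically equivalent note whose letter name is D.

D#

Plain D sits 1 semitone below Eb, so on the letter D the same pitch needs a sharp: D#.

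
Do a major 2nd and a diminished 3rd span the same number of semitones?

Yes

A major second spans 2 semitones; a diminished third spans 2.
They are enharmonically equivalent.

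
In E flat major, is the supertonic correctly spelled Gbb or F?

F

Each scale degree takes a distinct letter name. Degree 2 of a scale on E must use the letter F.
F and Gbb are enharmonically the same pitch, but only F uses the letter F, so it is the correct spelling here.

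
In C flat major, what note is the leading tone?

Bb

Degree 7 takes the letter 6 steps above C, which is B.
In major, degree 7 sits 11 semitones above the tonic. Cb + 11 semitones is pitch class 10, spelled on B as Bb.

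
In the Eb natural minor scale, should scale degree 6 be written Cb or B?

Cb

Each scale degree takes a distinct letter name. Degree 6 of a scale on E must use the letter C.
Cb and B are enharmonically the same pitch, but only Cb uses the letter C, so it is the correct spelling here.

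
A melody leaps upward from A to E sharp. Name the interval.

augmented fifth

Counting letters A–B–C–D–E gives a fifth.
A→E# = 8 semitones, 1 wider than the perfect fifth (7), so augmented.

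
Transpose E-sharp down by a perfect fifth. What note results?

E down a perfect fifth is A, so the target letter is A.
From E#, a perfect fifth is 7 semitones down: A#.

A#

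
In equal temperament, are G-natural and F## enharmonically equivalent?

Yes

G = pitch class 7 and F## = pitch class 7 — the same pitch class, so they are enharmonic equivalents.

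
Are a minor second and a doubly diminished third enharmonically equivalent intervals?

A minor second spans 1 semitone; a doubly diminished third spans 1.
They are enharmonically equivalent.

Yes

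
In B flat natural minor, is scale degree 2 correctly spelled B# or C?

C

Each scale degree takes a distinct letter name. Degree 2 of a scale on B must use the letter C.
C and B# are enharmonically the same pitch, but only C uses the letter C, so it is the correct spelling here.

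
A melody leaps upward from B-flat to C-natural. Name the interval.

The letter names run B→C, a span of 1 letter step, so the interval is some kind of second.
Bb to C is 2 semitones. A major second is 2, so 2 makes it major.

major second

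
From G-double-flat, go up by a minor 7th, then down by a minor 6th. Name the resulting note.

Abb

A minor seventh up from Gbb is Fbb (letter F, 10 semitones up).
A minor sixth down from Fbb is Abb (letter A, 8 semitones down).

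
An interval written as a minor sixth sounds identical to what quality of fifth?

augmented

A minor sixth spans 8 semitones.
A fifth spanning 8 semitones is augmented (the perfect fifth is 7).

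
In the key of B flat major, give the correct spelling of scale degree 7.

The Bb major scale runs Bb C D Eb F G A.
Degree 7 is A.

A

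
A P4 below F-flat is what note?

Cb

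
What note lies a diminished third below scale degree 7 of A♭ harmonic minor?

Scale degree 7 of Ab harmonic minor is G.
A diminished third (2 semitones) below G lands on the letter E, giving E#.

E#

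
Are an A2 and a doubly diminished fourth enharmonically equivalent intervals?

Yes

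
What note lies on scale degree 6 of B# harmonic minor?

G#

Degree 6 takes the letter 5 steps above B, which is G.
In harmonic minor, degree 6 sits 8 semitones above the tonic. B# + 8 semitones is pitch class 8, spelled on G as G#.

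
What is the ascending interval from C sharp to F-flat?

doubly diminished fourth

The letter names run C→F, a span of 3 letter steps, so the interval is some kind of fourth.
C# to Fb is 3 semitones. A perfect fourth is 5, so 3 makes it doubly diminished.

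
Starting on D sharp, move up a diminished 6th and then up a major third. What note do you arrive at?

D

A diminished sixth up from D# is Bb (letter B, 7 semitones up).
A major third up from Bb is D (letter D, 4 semitones up).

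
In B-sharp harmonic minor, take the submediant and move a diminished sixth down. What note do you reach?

The submediant of B# harmonic minor is G#.
A diminished sixth (7 semitones) below G# lands on the letter B, giving B##.

B##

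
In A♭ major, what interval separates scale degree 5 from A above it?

augmented fourth

Scale degree 5 of Ab major is Eb.
Eb up to A: letters E→A make it a fourth; 6 semitones makes it augmented.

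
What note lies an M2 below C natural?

C down a major second is Bb, so the target letter is B.
From C, a major second is 2 semitones down: Bb.

Bb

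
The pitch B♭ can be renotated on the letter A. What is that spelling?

Plain A sits 1 semitone below Bb, so on the letter A the same pitch needs a sharp: A#.

A#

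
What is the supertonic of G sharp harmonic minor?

The G# harmonic minor scale runs G# A# B C# D# E F##.
Degree 2 is A#.

A#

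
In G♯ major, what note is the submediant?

E#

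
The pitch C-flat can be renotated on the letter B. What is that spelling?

Cb is pitch class 11. The letter B alone is pitch class 11.
Pitch class 11 on B needs no accidental: B.

B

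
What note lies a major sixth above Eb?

C

E up a major sixth is C#, so the target letter is C.
From Eb, a major sixth is 9 semitones up: C.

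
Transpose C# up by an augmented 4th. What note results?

C up a perfect fourth is F, so the target letter is F.
From C#, an augmented fourth is 6 semitones up: F##.

F##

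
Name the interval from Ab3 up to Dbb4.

diminished fourth

The letter names run A→D, a span of 3 letter steps, so the interval is some kind of fourth.
Ab to Dbb is 4 semitones. A perfect fourth is 5, so 4 makes it diminished.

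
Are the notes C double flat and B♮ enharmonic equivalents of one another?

No

Two spellings are enharmonically equivalent only if they share a pitch class.
Here Cbb → 10, B → 11; 10 ≠ 11, so they are not.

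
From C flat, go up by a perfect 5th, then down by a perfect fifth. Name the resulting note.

A perfect fifth up from Cb is Gb (letter G, 7 semitones up).
A perfect fifth down from Gb is Cb (letter C, 7 semitones down).

Cb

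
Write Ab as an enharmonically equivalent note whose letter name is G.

Ab is pitch class 8. The letter G alone is pitch class 7.
To reach pitch class 8 from G requires an offset of +1 semitone, i.e. sharp: G#.

G#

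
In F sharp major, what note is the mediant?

A#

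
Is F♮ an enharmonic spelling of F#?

No

Two spellings are enharmonically equivalent only if they share a pitch class.
Here F → 5, F# → 6; 5 ≠ 6, so they are not.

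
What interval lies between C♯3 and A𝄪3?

The letter names run C→A, a span of 5 letter steps, so the interval is some kind of sixth.
C# to A## is 10 semitones. A major sixth is 9, so 10 makes it augmented.

augmented sixth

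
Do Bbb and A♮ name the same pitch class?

Bbb = pitch class 9 and A = pitch class 9 — the same pitch class, so they are enharmonic equivalents.

Yes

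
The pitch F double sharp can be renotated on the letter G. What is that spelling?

Plain G sits at the same pitch as F##, so on the letter G the same pitch needs a natural: G.

G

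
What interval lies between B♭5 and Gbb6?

The letter names run B→G, a span of 5 letter steps, so the interval is some kind of sixth.
Bb to Gbb is 7 semitones. A major sixth is 9, so 7 makes it diminished.

diminished sixth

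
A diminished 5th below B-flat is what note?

B down a perfect fifth is E, so the target letter is E.
From Bb, a diminished fifth is 6 semitones down: E.

E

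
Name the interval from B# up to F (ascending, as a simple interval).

The letter names run B→F, a span of 4 letter steps, so the interval is some kind of fifth.
B# to F is 5 semitones. A perfect fifth is 7, so 5 makes it doubly diminished.

doubly diminished fifth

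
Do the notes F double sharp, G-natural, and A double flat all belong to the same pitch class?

F## is pitch class 7; G is pitch class 7; Abb is pitch class 7.
All spellings map to pitch class 7, so they are enharmonically equivalent.

Yes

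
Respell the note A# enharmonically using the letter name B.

Bb

Plain B sits 1 semitone above A#, so on the letter B the same pitch needs a flat: Bb.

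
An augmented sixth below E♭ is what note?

Gbb

E down a major sixth is G, so the target letter is G.
From Eb, an augmented sixth is 10 semitones down: Gbb.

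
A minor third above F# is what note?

A

A third above F lands on the letter A.
A minor third spans 3 semitones, so F# moves to pitch class 9. On the letter A that is A.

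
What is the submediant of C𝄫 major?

Abb

The Cbb major scale runs Cbb Dbb Ebb Fbb Gbb Abb Bbb.
Degree 6 is Abb.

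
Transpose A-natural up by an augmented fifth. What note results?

A fifth above A lands on the letter E.
An augmented fifth spans 8 semitones, so A moves to pitch class 5. On the letter E that is E#.

E#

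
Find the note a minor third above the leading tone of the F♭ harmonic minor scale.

The leading tone of Fb harmonic minor is Eb.
A minor third (3 semitones) above Eb lands on the letter G, giving Gb.

Gb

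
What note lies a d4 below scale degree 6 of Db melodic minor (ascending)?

F#

Scale degree 6 of Db melodic minor (ascending) is Bb.
A diminished fourth (4 semitones) below Bb lands on the letter F, giving F#.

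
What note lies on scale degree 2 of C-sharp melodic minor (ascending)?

D#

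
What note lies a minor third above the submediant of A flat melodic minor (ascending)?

The submediant of Ab melodic minor (ascending) is F.
A minor third (3 semitones) above F lands on the letter A, giving Ab.

Ab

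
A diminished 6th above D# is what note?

D up a major sixth is B, so the target letter is B.
From D#, a diminished sixth is 7 semitones up: Bb.

Bb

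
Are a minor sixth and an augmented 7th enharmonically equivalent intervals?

No

A minor sixth spans 8 semitones; an augmented seventh spans 12.
The spans differ, so they are not enharmonic equivalents.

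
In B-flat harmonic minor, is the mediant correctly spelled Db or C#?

Each scale degree takes a distinct letter name. Degree 3 of a scale on B must use the letter D.
Db and C# are enharmonically the same pitch, but only Db uses the letter D, so it is the correct spelling here.

Db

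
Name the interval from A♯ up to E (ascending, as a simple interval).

diminished fifth

The letter names run A→E, a span of 4 letter steps, so the interval is some kind of fifth.
A# to E is 6 semitones. A perfect fifth is 7, so 6 makes it diminished.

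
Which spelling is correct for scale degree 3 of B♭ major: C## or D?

Each scale degree takes a distinct letter name. Degree 3 of a scale on B must use the letter D.
D and C## are enharmonically the same pitch, but only D uses the letter D, so it is the correct spelling here.

D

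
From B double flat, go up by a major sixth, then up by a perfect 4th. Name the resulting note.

Cb

A major sixth up from Bbb is Gb (letter G, 9 semitones up).
A perfect fourth up from Gb is Cb (letter C, 5 semitones up).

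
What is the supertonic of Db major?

Degree 2 takes the letter 1 step above D, which is E.
In major, degree 2 sits 2 semitones above the tonic. Db + 2 semitones is pitch class 3, spelled on E as Eb.

Eb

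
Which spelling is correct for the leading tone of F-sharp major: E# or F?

Each scale degree takes a distinct letter name. Degree 7 of a scale on F must use the letter E.
E# and F are enharmonically the same pitch, but only E# uses the letter E, so it is the correct spelling here.

E#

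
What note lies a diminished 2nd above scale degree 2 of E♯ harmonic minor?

Scale degree 2 of E# harmonic minor is F##.
A diminished second (0 semitones) above F## lands on the letter G, giving G.

G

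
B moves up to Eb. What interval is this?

The letter names run B→E, a span of 3 letter steps, so the interval is some kind of fourth.
B to Eb is 4 semitones. A perfect fourth is 5, so 4 makes it diminished.

diminished fourth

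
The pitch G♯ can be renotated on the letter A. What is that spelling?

Ab

G# is pitch class 8. The letter A alone is pitch class 9.
To reach pitch class 8 from A requires an offset of -1 semitone, i.e. flat: Ab.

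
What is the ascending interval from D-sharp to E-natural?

minor second

The letter names run D→E, a span of 1 letter step, so the interval is some kind of second.
D# to E is 1 semitone. A major second is 2, so 1 makes it minor.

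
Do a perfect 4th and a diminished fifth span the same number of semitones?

No

A perfect fourth spans 5 semitones; a diminished fifth spans 6.
The spans differ, so they are not enharmonic equivalents.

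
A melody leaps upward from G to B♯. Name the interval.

The letter names run G→B, a span of 2 letter steps, so the interval is some kind of third.
G to B# is 5 semitones. A major third is 4, so 5 makes it augmented.

augmented third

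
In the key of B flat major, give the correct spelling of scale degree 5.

F

The Bb major scale runs Bb C D Eb F G A.
Degree 5 is F.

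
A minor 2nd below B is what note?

A#

A second below B lands on the letter A.
A minor second spans 1 semitone, so B moves to pitch class 10. On the letter A that is A#.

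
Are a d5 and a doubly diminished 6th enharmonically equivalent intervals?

Yes

A diminished fifth spans 6 semitones; a doubly diminished sixth spans 6.
They are enharmonically equivalent.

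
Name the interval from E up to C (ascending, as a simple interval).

Counting letters E–F–G–A–B–C gives a sixth.
E→C = 8 semitones, 1 narrower than the major sixth (9), so minor.

minor sixth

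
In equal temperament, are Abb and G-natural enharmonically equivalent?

Abb is pitch class 7; G is pitch class 7.
All spellings map to pitch class 7, so they are enharmonically equivalent.

Yes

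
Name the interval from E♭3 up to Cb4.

Counting letters E–F–G–A–B–C gives a sixth.
Eb→Cb = 8 semitones, 1 narrower than the major sixth (9), so minor.

minor sixth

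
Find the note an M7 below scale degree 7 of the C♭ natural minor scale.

Cbb

Scale degree 7 of Cb natural minor is Bbb.
A major seventh (11 semitones) below Bbb lands on the letter C, giving Cbb.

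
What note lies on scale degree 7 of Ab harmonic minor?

G

The Ab harmonic minor scale runs Ab Bb Cb Db Eb Fb G.
Degree 7 is G.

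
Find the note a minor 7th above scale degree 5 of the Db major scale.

Gb

Scale degree 5 of Db major is Ab.
A minor seventh (10 semitones) above Ab lands on the letter G, giving Gb.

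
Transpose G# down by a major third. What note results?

E

A third below G lands on the letter E.
A major third spans 4 semitones, so G# moves to pitch class 4. On the letter E that is E.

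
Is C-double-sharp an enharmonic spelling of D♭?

No

Two spellings are enharmonically equivalent only if they share a pitch class.
Here C## → 2, Db → 1; 1 ≠ 2, so they are not.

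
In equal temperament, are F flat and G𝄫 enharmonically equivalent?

No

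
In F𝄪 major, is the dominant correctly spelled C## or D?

C##

Each scale degree takes a distinct letter name. Degree 5 of a scale on F must use the letter C.
C## and D are enharmonically the same pitch, but only C## uses the letter C, so it is the correct spelling here.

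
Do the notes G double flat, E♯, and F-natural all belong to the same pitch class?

Yes

Gbb is pitch class 5; E# is pitch class 5; F is pitch class 5.
All spellings map to pitch class 5, so they are enharmonically equivalent.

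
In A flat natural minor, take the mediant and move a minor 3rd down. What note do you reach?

The mediant of Ab natural minor is Cb.
A minor third (3 semitones) below Cb lands on the letter A, giving Ab.

Ab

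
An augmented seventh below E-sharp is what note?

F

A seventh below E lands on the letter F.
An augmented seventh spans 12 semitones, so E# moves to pitch class 5. On the letter F that is F.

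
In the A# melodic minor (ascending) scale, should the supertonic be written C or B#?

B#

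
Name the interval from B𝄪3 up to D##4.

Counting letters B–C–D gives a third.
B##→D## = 3 semitones, 1 narrower than the major third (4), so minor.

minor third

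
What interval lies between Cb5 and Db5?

major second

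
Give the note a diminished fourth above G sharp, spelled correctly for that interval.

A fourth above G lands on the letter C.
A diminished fourth spans 4 semitones, so G# moves to pitch class 0. On the letter C that is C.

C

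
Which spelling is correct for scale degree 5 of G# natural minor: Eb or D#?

D#

Each scale degree takes a distinct letter name. Degree 5 of a scale on G must use the letter D.
D# and Eb are enharmonically the same pitch, but only D# uses the letter D, so it is the correct spelling here.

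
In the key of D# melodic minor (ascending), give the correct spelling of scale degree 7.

The D# melodic minor (ascending) scale runs D# E# F# G# A# B# C##.
Degree 7 is C##.

C##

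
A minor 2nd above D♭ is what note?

Ebb

D up a major second is E, so the target letter is E.
From Db, a minor second is 1 semitone up: Ebb.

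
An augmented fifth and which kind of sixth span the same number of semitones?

minor

An augmented fifth spans 8 semitones.
A sixth spanning 8 semitones is minor (the major sixth is 9).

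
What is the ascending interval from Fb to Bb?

augmented fourth

The letter names run F→B, a span of 3 letter steps, so the interval is some kind of fourth.
Fb to Bb is 6 semitones. A perfect fourth is 5, so 6 makes it augmented.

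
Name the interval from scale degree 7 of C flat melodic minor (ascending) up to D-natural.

major third

Scale degree 7 of Cb melodic minor (ascending) is Bb.
Bb up to D: letters B→D make it a third; 4 semitones makes it major.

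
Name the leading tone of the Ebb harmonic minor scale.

The Ebb harmonic minor scale runs Ebb Fb Gbb Abb Bbb Cbb Db.
Degree 7 is Db.

Db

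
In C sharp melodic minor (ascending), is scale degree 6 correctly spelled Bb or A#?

Each scale degree takes a distinct letter name. Degree 6 of a scale on C must use the letter A.
A# and Bb are enharmonically the same pitch, but only A# uses the letter A, so it is the correct spelling here.

A#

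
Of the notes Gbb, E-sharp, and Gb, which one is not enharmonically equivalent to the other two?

Gb

In 12-tone equal temperament, enharmonic equivalents share a pitch class. Gbb is pitch class 5; E# is pitch class 5; Gb is pitch class 6.
Gbb and E# share pitch class 5, while Gb is pitch class 6.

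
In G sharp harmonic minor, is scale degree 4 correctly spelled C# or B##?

Each scale degree takes a distinct letter name. Degree 4 of a scale on G must use the letter C.
C# and B## are enharmonically the same pitch, but only C# uses the letter C, so it is the correct spelling here.

C#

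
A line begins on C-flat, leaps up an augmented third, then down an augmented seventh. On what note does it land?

Fb

An augmented third up from Cb is E (letter E, 5 semitones up).
An augmented seventh down from E is Fb (letter F, 12 semitones down).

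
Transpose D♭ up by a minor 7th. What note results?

A seventh above D lands on the letter C.
A minor seventh spans 10 semitones, so Db moves to pitch class 11. On the letter C that is Cb.

Cb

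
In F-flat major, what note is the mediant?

Ab

Degree 3 takes the letter 2 steps above F, which is A.
In major, degree 3 sits 4 semitones above the tonic. Fb + 4 semitones is pitch class 8, spelled on A as Ab.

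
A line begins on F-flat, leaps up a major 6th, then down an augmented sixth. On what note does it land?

Fbb

A major sixth up from Fb is Db (letter D, 9 semitones up).
An augmented sixth down from Db is Fbb (letter F, 10 semitones down).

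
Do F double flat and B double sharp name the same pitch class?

No

Fbb is pitch class 3; B## is pitch class 1.
The pitch classes differ (3 vs. 1), so they are not enharmonic equivalents.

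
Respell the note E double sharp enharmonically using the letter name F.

F#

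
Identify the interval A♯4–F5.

diminished sixth

The letter names run A→F, a span of 5 letter steps, so the interval is some kind of sixth.
A# to F is 7 semitones. A major sixth is 9, so 7 makes it diminished.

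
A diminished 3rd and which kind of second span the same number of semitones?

major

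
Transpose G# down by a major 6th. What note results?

B

G down a major sixth is Bb, so the target letter is B.
From G#, a major sixth is 9 semitones down: B.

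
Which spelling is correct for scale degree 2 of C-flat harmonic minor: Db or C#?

Each scale degree takes a distinct letter name. Degree 2 of a scale on C must use the letter D.
Db and C# are enharmonically the same pitch, but only Db uses the letter D, so it is the correct spelling here.

Db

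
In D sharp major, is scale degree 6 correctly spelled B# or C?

B#

Each scale degree takes a distinct letter name. Degree 6 of a scale on D must use the letter B.
B# and C are enharmonically the same pitch, but only B# uses the letter B, so it is the correct spelling here.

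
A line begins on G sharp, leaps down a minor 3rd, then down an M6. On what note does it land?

A minor third down from G# is E# (letter E, 3 semitones down).
A major sixth down from E# is G# (letter G, 9 semitones down).

G#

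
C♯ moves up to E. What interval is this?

Counting letters C–D–E gives a third.
C#→E = 3 semitones, 1 narrower than the major third (4), so minor.

minor third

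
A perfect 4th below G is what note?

D

G down a perfect fourth is D, so the target letter is D.
From G, a perfect fourth is 5 semitones down: D.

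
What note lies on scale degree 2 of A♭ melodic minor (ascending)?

Degree 2 takes the letter 1 step above A, which is B.
In melodic minor (ascending), degree 2 sits 2 semitones above the tonic. Ab + 2 semitones is pitch class 10, spelled on B as Bb.

Bb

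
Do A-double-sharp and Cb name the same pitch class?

Yes

A## = pitch class 11 and Cb = pitch class 11 — the same pitch class, so they are enharmonic equivalents.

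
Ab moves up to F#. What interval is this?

augmented sixth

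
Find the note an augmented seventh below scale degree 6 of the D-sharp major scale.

C

Scale degree 6 of D# major is B#.
An augmented seventh (12 semitones) below B# lands on the letter C, giving C.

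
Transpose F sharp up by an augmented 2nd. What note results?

G##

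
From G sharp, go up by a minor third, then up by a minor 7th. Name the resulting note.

A

A minor third up from G# is B (letter B, 3 semitones up).
A minor seventh up from B is A (letter A, 10 semitones up).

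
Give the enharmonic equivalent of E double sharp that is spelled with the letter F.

F#

Plain F sits 1 semitone below E##, so on the letter F the same pitch needs a sharp: F#.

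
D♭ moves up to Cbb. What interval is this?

Counting letters D–E–F–G–A–B–C gives a seventh.
Db→Cbb = 9 semitones, 2 narrower than the major seventh (11), so diminished.

diminished seventh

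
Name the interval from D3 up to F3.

minor third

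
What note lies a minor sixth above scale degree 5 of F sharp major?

Scale degree 5 of F# major is C#.
A minor sixth (8 semitones) above C# lands on the letter A, giving A.

A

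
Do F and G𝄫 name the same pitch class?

Yes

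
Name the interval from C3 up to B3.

The letter names run C→B, a span of 6 letter steps, so the interval is some kind of seventh.
C to B is 11 semitones. A major seventh is 11, so 11 makes it major.

major seventh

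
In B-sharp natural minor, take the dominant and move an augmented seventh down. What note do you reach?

The dominant of B# natural minor is F##.
An augmented seventh (12 semitones) below F## lands on the letter G, giving G.

G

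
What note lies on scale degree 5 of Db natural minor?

Ab

The Db natural minor scale runs Db Eb Fb Gb Ab Bbb Cb.
Degree 5 is Ab.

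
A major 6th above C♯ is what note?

C up a major sixth is A, so the target letter is A.
From C#, a major sixth is 9 semitones up: A#.

A#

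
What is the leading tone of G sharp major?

Degree 7 takes the letter 6 steps above G, which is F.
In major, degree 7 sits 11 semitones above the tonic. G# + 11 semitones is pitch class 7, spelled on F as F##.

F##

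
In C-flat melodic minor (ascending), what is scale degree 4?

Fb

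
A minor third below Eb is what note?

C

E down a major third is C, so the target letter is C.
From Eb, a minor third is 3 semitones down: C.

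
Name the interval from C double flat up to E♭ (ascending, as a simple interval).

augmented third

The letter names run C→E, a span of 2 letter steps, so the interval is some kind of third.
Cbb to Eb is 5 semitones. A major third is 4, so 5 makes it augmented.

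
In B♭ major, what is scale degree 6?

G

Degree 6 takes the letter 5 steps above B, which is G.
In major, degree 6 sits 9 semitones above the tonic. Bb + 9 semitones is pitch class 7, spelled on G as G.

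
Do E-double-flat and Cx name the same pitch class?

Yes

Ebb is pitch class 2; C## is pitch class 2.
All spellings map to pitch class 2, so they are enharmonically equivalent.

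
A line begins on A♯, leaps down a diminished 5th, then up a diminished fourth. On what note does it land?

G#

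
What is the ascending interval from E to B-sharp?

augmented fifth

The letter names run E→B, a span of 4 letter steps, so the interval is some kind of fifth.
E to B# is 8 semitones. A perfect fifth is 7, so 8 makes it augmented.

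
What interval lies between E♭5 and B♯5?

Counting letters E–F–G–A–B gives a fifth.
Eb→B# = 9 semitones, 2 wider than the perfect fifth (7), so doubly augmented.

doubly augmented fifth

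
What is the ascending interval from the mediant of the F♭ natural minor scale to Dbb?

perfect fourth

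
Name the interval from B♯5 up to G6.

Counting letters B–C–D–E–F–G gives a sixth.
B#→G = 7 semitones, 2 narrower than the major sixth (9), so diminished.

diminished sixth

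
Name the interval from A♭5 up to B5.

augmented second

Counting letters A–B gives a second.
Ab→B = 3 semitones, 1 wider than the major second (2), so augmented.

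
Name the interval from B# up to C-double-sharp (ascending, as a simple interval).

major second

The letter names run B→C, a span of 1 letter step, so the interval is some kind of second.
B# to C## is 2 semitones. A major second is 2, so 2 makes it major.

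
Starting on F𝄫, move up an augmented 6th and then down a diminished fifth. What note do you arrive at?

An augmented sixth up from Fbb is Db (letter D, 10 semitones up).
A diminished fifth down from Db is G (letter G, 6 semitones down).

G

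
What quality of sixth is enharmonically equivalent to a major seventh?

doubly augmented

A major seventh spans 11 semitones.
A sixth spanning 11 semitones is doubly augmented (the major sixth is 9).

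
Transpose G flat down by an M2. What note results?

Fb

G down a major second is F, so the target letter is F.
From Gb, a major second is 2 semitones down: Fb.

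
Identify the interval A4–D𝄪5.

doubly augmented fourth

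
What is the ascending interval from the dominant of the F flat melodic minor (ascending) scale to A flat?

major sixth

The dominant of Fb melodic minor (ascending) is Cb.
Cb up to Ab: letters C→A make it a sixth; 9 semitones makes it major.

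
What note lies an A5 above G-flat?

D

A fifth above G lands on the letter D.
An augmented fifth spans 8 semitones, so Gb moves to pitch class 2. On the letter D that is D.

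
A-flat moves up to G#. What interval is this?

augmented seventh

Counting letters A–B–C–D–E–F–G gives a seventh.
Ab→G# = 12 semitones, 1 wider than the major seventh (11), so augmented.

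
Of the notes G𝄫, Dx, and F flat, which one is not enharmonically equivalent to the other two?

In 12-tone equal temperament, enharmonic equivalents share a pitch class. Gbb is pitch class 5; D## is pitch class 4; Fb is pitch class 4.
D## and Fb share pitch class 4, while Gbb is pitch class 5.

Gbb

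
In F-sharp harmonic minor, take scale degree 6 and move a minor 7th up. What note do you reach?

Scale degree 6 of F# harmonic minor is D.
A minor seventh (10 semitones) above D lands on the letter C, giving C.

C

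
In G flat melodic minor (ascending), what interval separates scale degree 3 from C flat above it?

Scale degree 3 of Gb melodic minor (ascending) is Bbb.
Bbb up to Cb: letters B→C make it a second; 2 semitones makes it major.

major second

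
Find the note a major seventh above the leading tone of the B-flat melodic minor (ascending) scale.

G#

The leading tone of Bb melodic minor (ascending) is A.
A major seventh (11 semitones) above A lands on the letter G, giving G#.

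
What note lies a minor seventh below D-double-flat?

A seventh below D lands on the letter E.
A minor seventh spans 10 semitones, so Dbb moves to pitch class 2. On the letter E that is Ebb.

Ebb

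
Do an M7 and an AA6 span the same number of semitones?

Yes

A major seventh spans 11 semitones; a doubly augmented sixth spans 11.
They are enharmonically equivalent.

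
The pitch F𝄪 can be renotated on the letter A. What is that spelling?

Plain A sits 2 semitones above F##, so on the letter A the same pitch needs a double flat: Abb.

Abb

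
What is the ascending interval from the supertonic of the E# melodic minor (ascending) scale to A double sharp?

major third

The supertonic of E# melodic minor (ascending) is F##.
F## up to A##: letters F→A make it a third; 4 semitones makes it major.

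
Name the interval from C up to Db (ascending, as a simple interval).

minor second

The letter names run C→D, a span of 1 letter step, so the interval is some kind of second.
C to Db is 1 semitone. A major second is 2, so 1 makes it minor.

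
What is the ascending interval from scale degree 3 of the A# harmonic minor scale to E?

Scale degree 3 of A# harmonic minor is C#.
C# up to E: letters C→E make it a third; 3 semitones makes it minor.

minor third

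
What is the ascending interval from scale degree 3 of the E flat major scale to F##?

augmented seventh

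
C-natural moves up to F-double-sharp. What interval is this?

doubly augmented fourth

The letter names run C→F, a span of 3 letter steps, so the interval is some kind of fourth.
C to F## is 7 semitones. A perfect fourth is 5, so 7 makes it doubly augmented.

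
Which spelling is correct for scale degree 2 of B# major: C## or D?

Each scale degree takes a distinct letter name. Degree 2 of a scale on B must use the letter C.
C## and D are enharmonically the same pitch, but only C## uses the letter C, so it is the correct spelling here.

C##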